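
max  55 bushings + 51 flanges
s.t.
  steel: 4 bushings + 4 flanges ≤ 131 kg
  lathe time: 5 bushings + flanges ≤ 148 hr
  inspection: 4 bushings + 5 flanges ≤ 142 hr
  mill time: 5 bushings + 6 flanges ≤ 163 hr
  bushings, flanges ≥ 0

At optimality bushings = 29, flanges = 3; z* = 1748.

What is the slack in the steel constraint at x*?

steel used = 4·29 + 4·3 = 128; slack = 131 − 128 = 3.

3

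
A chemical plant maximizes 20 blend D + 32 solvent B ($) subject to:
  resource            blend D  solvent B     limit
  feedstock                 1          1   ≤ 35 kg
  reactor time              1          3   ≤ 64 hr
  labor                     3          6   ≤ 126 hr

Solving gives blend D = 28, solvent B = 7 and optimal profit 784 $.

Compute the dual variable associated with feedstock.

Binding: feedstock and labor. Non-binding: reactor time (15 unused).
By complementary slackness, y = 0 for the non-binding constraint.
The binding rows give the dual system: 1·y_feedstock + 3·y_labor = 20 and 1·y_feedstock + 6·y_labor = 32.
This yields shadow prices y_feedstock = 8, y_labor = 4.
Shadow price of feedstock = 8.

8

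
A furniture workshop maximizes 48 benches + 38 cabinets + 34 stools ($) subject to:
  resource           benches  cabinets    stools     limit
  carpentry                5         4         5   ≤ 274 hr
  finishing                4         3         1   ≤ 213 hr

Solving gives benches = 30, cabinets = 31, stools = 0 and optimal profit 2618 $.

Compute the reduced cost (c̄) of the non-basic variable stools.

At the optimum: carpentry uses 274 of 274 (binding); finishing uses 213 of 213 (binding).
Dual feasibility on the basic columns requires 5·y_carpentry + 4·y_finishing = 48, 4·y_carpentry + 3·y_finishing = 38.
→ y_carpentry = 8 and y_finishing = 2.
Reduced cost of stools: c₃ − yᵀa₃ = 34 − (8·5 + 2·1) = 34 − 42 = -8.

-8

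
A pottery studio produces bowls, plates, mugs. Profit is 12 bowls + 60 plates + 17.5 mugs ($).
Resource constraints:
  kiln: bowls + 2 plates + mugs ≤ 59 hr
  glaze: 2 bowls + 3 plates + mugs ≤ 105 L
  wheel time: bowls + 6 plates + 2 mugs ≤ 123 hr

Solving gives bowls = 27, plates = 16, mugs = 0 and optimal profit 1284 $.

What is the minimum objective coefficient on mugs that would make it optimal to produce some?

Binding: kiln and wheel time. Non-binding: glaze (3 unused).
Since glaze is not tight, its dual is 0.
Dual feasibility on the basic columns requires 1·y_kiln + 1·y_wheel time = 12, 2·y_kiln + 6·y_wheel time = 60.
This yields shadow prices y_kiln = 3, y_wheel time = 9.
mugs enters the basis when its profit ≥ yᵀa₃ = 3·1 + 9·2 = 21.

21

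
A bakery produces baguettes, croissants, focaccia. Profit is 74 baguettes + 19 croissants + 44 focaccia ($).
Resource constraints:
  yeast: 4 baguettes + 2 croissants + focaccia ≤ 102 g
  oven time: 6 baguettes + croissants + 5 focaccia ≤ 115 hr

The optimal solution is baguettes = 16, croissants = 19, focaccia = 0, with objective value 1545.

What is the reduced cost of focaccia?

At the optimum: yeast uses 102 of 102 (binding); oven time uses 115 of 115 (binding).
From A_Bᵀ y = c: 4·y_yeast + 6·y_oven time = 74; 2·y_yeast + 1·y_oven time = 19.
Solving: y_yeast = 5, y_oven time = 9.
Reduced cost of focaccia: c₃ − yᵀa₃ = 44 − (5·1 + 9·5) = 44 − 50 = -6.

-6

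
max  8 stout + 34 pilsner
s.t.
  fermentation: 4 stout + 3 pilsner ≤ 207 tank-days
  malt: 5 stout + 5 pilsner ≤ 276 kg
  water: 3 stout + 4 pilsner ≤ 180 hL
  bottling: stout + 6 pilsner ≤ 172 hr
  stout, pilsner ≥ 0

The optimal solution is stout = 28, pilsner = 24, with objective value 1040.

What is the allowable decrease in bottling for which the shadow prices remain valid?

44.8

Binding constraints: water, bottling. The basis is B = [[3,4],[1,6]] with det 14.
Per unit decrease in bottling, x* moves by d = (0.2857, -0.2143).
The basis stays optimal until malt becomes binding; allowable decrease = 44.8 hr.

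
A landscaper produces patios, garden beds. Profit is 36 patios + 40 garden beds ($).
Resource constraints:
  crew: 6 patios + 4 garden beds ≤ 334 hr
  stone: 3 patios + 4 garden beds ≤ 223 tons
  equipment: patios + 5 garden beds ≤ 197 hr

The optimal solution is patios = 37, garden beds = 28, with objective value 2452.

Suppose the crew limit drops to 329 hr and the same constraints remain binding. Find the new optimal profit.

Check each constraint at x*: crew 334/334 (tight); stone 223/223 (tight); equipment 177/197 (slack 20).
Slack constraints have shadow price 0 (complementary slackness).
From A_Bᵀ y = c: 6·y_crew + 3·y_stone = 36; 4·y_crew + 4·y_stone = 40.
Solving: y_crew = 2, y_stone = 8.
Δz = y_crew·Δb = 2 × (-5) = -10, so new z* = 2452 − 10 = 2442.

2442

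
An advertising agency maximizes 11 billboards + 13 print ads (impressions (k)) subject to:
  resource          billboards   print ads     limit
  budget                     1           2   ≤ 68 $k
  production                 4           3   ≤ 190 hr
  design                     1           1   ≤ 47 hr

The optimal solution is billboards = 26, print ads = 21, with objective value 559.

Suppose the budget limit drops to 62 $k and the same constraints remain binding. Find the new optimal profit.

Check each constraint at x*: budget 68/68 (tight); production 167/190 (slack 23); design 47/47 (tight).
Slack constraints have shadow price 0 (complementary slackness).
Dual feasibility on the basic columns requires 1·y_budget + 1·y_design = 11, 2·y_budget + 1·y_design = 13.
→ y_budget = 2 and y_design = 9.
Δz = y_budget·Δb = 2 × (-6) = -12, so new z* = 559 − 12 = 547.

547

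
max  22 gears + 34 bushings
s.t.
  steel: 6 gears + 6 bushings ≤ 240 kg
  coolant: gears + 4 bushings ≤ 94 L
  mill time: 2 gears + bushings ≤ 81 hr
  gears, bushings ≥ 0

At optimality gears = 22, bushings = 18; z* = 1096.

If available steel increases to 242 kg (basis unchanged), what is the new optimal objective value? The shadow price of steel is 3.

1102

Δb = 2, so new z* = 1096 + (3)·(2) = 1096 + 6 = 1102.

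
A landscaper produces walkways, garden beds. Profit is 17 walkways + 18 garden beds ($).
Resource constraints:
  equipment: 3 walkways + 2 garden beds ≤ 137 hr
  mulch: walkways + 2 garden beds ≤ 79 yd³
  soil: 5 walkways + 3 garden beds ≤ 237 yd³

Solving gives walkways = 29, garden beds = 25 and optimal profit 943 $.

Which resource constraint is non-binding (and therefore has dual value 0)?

equipment: 137/137 (binding)
mulch: 79/79 (binding)
soil: 220/237 (slack 17)
By complementary slackness, a constraint with positive slack has shadow price 0 → soil.

soil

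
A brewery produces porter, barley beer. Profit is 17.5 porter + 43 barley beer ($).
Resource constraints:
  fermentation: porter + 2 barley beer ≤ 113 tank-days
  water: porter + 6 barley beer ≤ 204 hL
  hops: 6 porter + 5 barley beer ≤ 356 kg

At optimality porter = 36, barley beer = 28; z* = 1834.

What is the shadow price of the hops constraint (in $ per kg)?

2

Check each constraint at x*: fermentation 92/113 (slack 21); water 204/204 (tight); hops 356/356 (tight).
Since fermentation is not tight, its dual is 0.
The binding rows give the dual system: 1·y_water + 6·y_hops = 17.5 and 6·y_water + 5·y_hops = 43.
→ y_water = 5.5 and y_hops = 2.
Shadow price of hops = 2.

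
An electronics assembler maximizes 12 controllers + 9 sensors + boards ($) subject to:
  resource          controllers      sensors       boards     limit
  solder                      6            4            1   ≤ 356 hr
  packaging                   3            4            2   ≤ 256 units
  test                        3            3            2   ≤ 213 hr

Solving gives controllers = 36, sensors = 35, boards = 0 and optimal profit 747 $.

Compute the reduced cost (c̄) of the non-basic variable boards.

-2.5

Check each constraint at x*: solder 356/356 (tight); packaging 248/256 (slack 8); test 213/213 (tight).
By complementary slackness, y = 0 for the non-binding constraint.
From A_Bᵀ y = c: 6·y_solder + 3·y_test = 12; 4·y_solder + 3·y_test = 9.
→ y_solder = 1.5 and y_test = 1.
Reduced cost of boards: c₃ − yᵀa₃ = 1 − (1.5·1 + 1·2) = 1 − 3.5 = -2.5.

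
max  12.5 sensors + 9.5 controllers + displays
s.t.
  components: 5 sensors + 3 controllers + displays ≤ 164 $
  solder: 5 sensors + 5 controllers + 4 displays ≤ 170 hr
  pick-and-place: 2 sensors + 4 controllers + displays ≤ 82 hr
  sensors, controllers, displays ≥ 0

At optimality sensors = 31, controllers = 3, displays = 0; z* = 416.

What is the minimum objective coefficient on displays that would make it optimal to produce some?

Check each constraint at x*: components 164/164 (tight); solder 170/170 (tight); pick-and-place 74/82 (slack 8).
Slack constraints have shadow price 0 (complementary slackness).
From A_Bᵀ y = c: 5·y_components + 5·y_solder = 12.5; 3·y_components + 5·y_solder = 9.5.
Solving: y_components = 1.5, y_solder = 1.
displays enters the basis when its profit ≥ yᵀa₃ = 1.5·1 + 1·4 = 5.5.

5.5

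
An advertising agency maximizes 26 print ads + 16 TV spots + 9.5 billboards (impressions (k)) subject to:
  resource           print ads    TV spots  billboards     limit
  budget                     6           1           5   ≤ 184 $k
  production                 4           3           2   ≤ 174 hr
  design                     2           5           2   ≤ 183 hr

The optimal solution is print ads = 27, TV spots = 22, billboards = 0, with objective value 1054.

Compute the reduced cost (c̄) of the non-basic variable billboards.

-5.5

Binding: budget and production. Non-binding: design (19 unused).
By complementary slackness, y = 0 for the non-binding constraint.
From A_Bᵀ y = c: 6·y_budget + 4·y_production = 26; 1·y_budget + 3·y_production = 16.
This yields shadow prices y_budget = 1, y_production = 5.
Reduced cost of billboards: c₃ − yᵀa₃ = 9.5 − (1·5 + 5·2) = 9.5 − 15 = -5.5.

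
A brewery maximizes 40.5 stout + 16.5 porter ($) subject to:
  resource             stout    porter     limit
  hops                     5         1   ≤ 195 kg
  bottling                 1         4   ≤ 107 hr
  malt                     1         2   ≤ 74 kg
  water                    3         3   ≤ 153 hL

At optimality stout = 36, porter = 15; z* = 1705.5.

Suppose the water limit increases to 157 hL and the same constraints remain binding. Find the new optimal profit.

Binding: hops and water. Non-binding: bottling (11 unused), malt (8 unused).
By complementary slackness, y = 0 for the non-binding constraints.
Dual feasibility on the basic columns requires 5·y_hops + 3·y_water = 40.5, 1·y_hops + 3·y_water = 16.5.
Solving: y_hops = 6, y_water = 3.5.
Δz = y_water·Δb = 3.5 × (4) = 14, so new z* = 1705.5 + 14 = 1719.5.

1719.5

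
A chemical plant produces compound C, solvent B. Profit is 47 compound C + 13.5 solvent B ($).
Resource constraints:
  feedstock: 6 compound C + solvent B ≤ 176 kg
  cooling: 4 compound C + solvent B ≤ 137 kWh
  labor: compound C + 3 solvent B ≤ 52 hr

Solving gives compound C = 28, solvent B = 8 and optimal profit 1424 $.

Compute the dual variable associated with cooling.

0

Binding: feedstock and labor. Non-binding: cooling (17 unused).
Slack constraints have shadow price 0 (complementary slackness).
From A_Bᵀ y = c: 6·y_feedstock + 1·y_labor = 47; 1·y_feedstock + 3·y_labor = 13.5.
This yields shadow prices y_feedstock = 7.5, y_labor = 2.
Shadow price of cooling = 0.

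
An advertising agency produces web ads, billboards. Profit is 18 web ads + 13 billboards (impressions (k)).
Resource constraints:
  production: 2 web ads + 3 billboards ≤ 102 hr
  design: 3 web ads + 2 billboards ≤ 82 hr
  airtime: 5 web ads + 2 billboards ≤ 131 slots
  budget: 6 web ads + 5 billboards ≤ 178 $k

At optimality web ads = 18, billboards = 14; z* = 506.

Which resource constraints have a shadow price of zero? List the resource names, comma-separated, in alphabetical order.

production: 78/102 (slack 24)
design: 82/82 (binding)
airtime: 118/131 (slack 13)
budget: 178/178 (binding)
By complementary slackness, a constraint with positive slack has shadow price 0 → airtime, production.

airtime, production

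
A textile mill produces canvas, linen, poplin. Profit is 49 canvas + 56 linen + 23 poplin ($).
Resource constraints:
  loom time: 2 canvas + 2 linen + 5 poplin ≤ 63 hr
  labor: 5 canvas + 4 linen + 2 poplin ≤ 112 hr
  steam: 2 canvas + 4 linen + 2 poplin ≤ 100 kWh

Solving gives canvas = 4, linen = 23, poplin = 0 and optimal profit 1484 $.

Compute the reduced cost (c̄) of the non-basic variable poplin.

-5

At the optimum: loom time uses 54 of 63 (slack = 9); labor uses 112 of 112 (binding); steam uses 100 of 100 (binding).
Slack constraints have shadow price 0 (complementary slackness).
Dual feasibility on the basic columns requires 5·y_labor + 2·y_steam = 49, 4·y_labor + 4·y_steam = 56.
This yields shadow prices y_labor = 7, y_steam = 7.
Reduced cost of poplin: c₃ − yᵀa₃ = 23 − (7·2 + 7·2) = 23 − 28 = -5.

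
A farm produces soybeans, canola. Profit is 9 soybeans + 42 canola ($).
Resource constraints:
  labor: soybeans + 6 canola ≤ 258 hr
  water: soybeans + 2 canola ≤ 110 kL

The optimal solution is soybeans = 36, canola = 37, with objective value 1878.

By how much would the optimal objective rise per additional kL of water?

At the optimum: labor uses 258 of 258 (binding); water uses 110 of 110 (binding).
The binding rows give the dual system: 1·y_labor + 1·y_water = 9 and 6·y_labor + 2·y_water = 42.
→ y_labor = 6 and y_water = 3.
Shadow price of water = 3.

3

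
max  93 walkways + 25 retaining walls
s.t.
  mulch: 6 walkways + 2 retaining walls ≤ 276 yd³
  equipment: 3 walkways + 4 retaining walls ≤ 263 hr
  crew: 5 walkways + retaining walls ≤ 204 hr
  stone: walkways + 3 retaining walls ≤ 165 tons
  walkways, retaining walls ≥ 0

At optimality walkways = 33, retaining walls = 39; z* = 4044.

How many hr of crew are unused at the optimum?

0

crew used = 5·33 + 1·39 = 204; slack = 204 − 204 = 0.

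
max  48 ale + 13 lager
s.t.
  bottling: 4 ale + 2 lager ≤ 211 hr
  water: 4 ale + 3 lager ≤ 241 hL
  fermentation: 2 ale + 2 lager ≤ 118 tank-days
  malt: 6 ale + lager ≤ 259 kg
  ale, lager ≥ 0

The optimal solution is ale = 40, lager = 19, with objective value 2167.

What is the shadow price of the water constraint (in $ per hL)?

0

Binding: fermentation and malt. Non-binding: bottling (13 unused), water (24 unused).
Since bottling, water are not tight, their duals are 0.
Dual feasibility on the basic columns requires 2·y_fermentation + 6·y_malt = 48, 2·y_fermentation + 1·y_malt = 13.
This yields shadow prices y_fermentation = 3, y_malt = 7.
Shadow price of water = 0.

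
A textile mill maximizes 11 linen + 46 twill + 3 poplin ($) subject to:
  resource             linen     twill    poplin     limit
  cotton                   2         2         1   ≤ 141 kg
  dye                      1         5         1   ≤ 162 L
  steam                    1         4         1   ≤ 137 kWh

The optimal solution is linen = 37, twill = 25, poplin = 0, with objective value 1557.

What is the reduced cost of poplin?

Check each constraint at x*: cotton 124/141 (slack 17); dye 162/162 (tight); steam 137/137 (tight).
Since cotton is not tight, its dual is 0.
From A_Bᵀ y = c: 1·y_dye + 1·y_steam = 11; 5·y_dye + 4·y_steam = 46.
This yields shadow prices y_dye = 2, y_steam = 9.
Reduced cost of poplin: c₃ − yᵀa₃ = 3 − (2·1 + 9·1) = 3 − 11 = -8.

-8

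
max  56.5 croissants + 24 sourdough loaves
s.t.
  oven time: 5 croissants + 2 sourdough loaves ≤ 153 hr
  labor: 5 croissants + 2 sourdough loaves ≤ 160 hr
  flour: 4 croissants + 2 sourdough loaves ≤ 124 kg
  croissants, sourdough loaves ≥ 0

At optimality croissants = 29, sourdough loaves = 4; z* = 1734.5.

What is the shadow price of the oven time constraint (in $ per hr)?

8.5

Binding: oven time and flour. Non-binding: labor (7 unused).
Slack constraints have shadow price 0 (complementary slackness).
From A_Bᵀ y = c: 5·y_oven time + 4·y_flour = 56.5; 2·y_oven time + 2·y_flour = 24.
This yields shadow prices y_oven time = 8.5, y_flour = 3.5.
Shadow price of oven time = 8.5.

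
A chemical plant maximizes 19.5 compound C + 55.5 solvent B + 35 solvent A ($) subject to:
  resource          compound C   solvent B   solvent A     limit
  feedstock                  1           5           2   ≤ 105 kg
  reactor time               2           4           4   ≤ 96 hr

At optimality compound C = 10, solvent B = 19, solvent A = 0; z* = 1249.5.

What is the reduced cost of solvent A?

At the optimum: feedstock uses 105 of 105 (binding); reactor time uses 96 of 96 (binding).
From A_Bᵀ y = c: 1·y_feedstock + 2·y_reactor time = 19.5; 5·y_feedstock + 4·y_reactor time = 55.5.
Solving: y_feedstock = 5.5, y_reactor time = 7.
Reduced cost of solvent A: c₃ − yᵀa₃ = 35 − (5.5·2 + 7·4) = 35 − 39 = -4.

-4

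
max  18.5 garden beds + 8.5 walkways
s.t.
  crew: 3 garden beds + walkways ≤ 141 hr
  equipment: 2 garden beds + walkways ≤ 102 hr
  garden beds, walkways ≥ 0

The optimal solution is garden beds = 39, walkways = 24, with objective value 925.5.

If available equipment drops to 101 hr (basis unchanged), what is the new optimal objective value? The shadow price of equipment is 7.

Δb = -1, so new z* = 925.5 + (7)·(-1) = 925.5 − 7 = 918.5.

918.5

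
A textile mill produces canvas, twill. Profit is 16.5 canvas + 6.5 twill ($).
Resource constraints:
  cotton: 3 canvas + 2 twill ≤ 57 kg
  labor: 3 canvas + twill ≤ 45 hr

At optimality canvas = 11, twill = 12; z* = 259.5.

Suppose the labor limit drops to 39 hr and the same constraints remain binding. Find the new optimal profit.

Both cotton and labor are binding at x*.
From A_Bᵀ y = c: 3·y_cotton + 3·y_labor = 16.5; 2·y_cotton + 1·y_labor = 6.5.
Solving: y_cotton = 1, y_labor = 4.5.
Δz = y_labor·Δb = 4.5 × (-6) = -27, so new z* = 259.5 − 27 = 232.5.

232.5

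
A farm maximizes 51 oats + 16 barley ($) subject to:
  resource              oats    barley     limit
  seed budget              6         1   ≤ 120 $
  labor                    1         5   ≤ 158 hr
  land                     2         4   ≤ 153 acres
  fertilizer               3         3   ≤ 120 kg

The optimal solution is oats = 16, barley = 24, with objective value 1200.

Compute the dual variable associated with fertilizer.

Check each constraint at x*: seed budget 120/120 (tight); labor 136/158 (slack 22); land 128/153 (slack 25); fertilizer 120/120 (tight).
Since labor, land are not tight, their duals are 0.
From A_Bᵀ y = c: 6·y_seed budget + 3·y_fertilizer = 51; 1·y_seed budget + 3·y_fertilizer = 16.
Solving: y_seed budget = 7, y_fertilizer = 3.
Shadow price of fertilizer = 3.

3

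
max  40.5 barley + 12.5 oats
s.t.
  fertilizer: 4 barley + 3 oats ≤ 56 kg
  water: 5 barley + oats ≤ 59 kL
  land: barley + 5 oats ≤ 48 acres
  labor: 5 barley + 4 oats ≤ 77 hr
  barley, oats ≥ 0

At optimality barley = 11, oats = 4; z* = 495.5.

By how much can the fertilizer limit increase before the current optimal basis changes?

Binding constraints: fertilizer, water. The basis is B = [[4,3],[5,1]] with det -11.
Per unit increase in fertilizer, x* moves by d = (-0.0909, 0.4545).
The basis stays optimal until labor becomes binding; allowable increase = 4.4 kg.

4.4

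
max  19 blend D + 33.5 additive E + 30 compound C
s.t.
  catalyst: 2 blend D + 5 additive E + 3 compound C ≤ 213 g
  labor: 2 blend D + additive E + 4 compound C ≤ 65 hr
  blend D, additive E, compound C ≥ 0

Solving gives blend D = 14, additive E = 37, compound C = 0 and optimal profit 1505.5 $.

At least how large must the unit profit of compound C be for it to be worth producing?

32

Check each constraint at x*: catalyst 213/213 (tight); labor 65/65 (tight).
The binding rows give the dual system: 2·y_catalyst + 2·y_labor = 19 and 5·y_catalyst + 1·y_labor = 33.5.
This yields shadow prices y_catalyst = 6, y_labor = 3.5.
compound C enters the basis when its profit ≥ yᵀa₃ = 6·3 + 3.5·4 = 32.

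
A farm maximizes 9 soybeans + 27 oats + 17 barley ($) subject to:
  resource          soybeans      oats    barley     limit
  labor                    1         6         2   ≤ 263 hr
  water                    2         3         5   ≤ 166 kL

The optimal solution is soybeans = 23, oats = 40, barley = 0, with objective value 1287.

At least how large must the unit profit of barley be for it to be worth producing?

At the optimum: labor uses 263 of 263 (binding); water uses 166 of 166 (binding).
Dual feasibility on the basic columns requires 1·y_labor + 2·y_water = 9, 6·y_labor + 3·y_water = 27.
Solving: y_labor = 3, y_water = 3.
barley enters the basis when its profit ≥ yᵀa₃ = 3·2 + 3·5 = 21.

21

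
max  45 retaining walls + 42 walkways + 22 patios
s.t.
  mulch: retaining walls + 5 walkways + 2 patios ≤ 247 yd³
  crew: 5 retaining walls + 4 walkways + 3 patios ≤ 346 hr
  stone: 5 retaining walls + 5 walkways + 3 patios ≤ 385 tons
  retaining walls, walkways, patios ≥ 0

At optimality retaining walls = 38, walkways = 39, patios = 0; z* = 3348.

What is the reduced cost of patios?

-5

Binding: crew and stone. Non-binding: mulch (14 unused).
Slack constraints have shadow price 0 (complementary slackness).
From A_Bᵀ y = c: 5·y_crew + 5·y_stone = 45; 4·y_crew + 5·y_stone = 42.
Solving: y_crew = 3, y_stone = 6.
Reduced cost of patios: c₃ − yᵀa₃ = 22 − (3·3 + 6·3) = 22 − 27 = -5.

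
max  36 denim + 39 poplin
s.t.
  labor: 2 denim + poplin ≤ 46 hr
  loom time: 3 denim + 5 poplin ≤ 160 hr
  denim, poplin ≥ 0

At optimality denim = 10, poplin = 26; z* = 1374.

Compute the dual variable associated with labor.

9

At the optimum: labor uses 46 of 46 (binding); loom time uses 160 of 160 (binding).
Dual feasibility on the basic columns requires 2·y_labor + 3·y_loom time = 36, 1·y_labor + 5·y_loom time = 39.
This yields shadow prices y_labor = 9, y_loom time = 6.
Shadow price of labor = 9.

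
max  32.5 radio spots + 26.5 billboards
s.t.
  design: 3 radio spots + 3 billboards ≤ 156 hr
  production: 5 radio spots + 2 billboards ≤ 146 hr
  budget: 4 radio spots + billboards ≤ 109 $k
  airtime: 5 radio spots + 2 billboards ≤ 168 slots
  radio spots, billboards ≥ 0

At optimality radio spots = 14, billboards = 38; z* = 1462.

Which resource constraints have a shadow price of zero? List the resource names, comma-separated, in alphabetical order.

design: 156/156 (binding)
production: 146/146 (binding)
budget: 94/109 (slack 15)
airtime: 146/168 (slack 22)
By complementary slackness, a constraint with positive slack has shadow price 0 → airtime, budget.

airtime, budget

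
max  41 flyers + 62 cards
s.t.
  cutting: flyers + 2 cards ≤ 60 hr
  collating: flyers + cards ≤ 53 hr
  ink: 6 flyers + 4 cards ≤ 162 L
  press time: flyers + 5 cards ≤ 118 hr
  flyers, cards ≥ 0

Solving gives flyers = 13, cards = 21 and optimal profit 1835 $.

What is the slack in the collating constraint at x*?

collating used = 1·13 + 1·21 = 34; slack = 53 − 34 = 19.

19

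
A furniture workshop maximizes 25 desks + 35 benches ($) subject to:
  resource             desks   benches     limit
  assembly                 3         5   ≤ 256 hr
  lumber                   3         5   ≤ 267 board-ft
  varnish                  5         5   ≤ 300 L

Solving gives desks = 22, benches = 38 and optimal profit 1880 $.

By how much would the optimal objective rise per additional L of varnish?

2

At the optimum: assembly uses 256 of 256 (binding); lumber uses 256 of 267 (slack = 11); varnish uses 300 of 300 (binding).
Since lumber is not tight, its dual is 0.
Dual feasibility on the basic columns requires 3·y_assembly + 5·y_varnish = 25, 5·y_assembly + 5·y_varnish = 35.
→ y_assembly = 5 and y_varnish = 2.
Shadow price of varnish = 2.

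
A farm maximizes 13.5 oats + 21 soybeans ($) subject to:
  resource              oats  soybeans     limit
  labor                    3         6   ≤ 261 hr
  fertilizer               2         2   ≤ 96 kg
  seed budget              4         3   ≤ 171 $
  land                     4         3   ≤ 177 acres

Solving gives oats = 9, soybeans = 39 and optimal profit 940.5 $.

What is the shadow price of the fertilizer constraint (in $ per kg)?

3

At the optimum: labor uses 261 of 261 (binding); fertilizer uses 96 of 96 (binding); seed budget uses 153 of 171 (slack = 18); land uses 153 of 177 (slack = 24).
By complementary slackness, y = 0 for the non-binding constraints.
The binding rows give the dual system: 3·y_labor + 2·y_fertilizer = 13.5 and 6·y_labor + 2·y_fertilizer = 21.
Solving: y_labor = 2.5, y_fertilizer = 3.
Shadow price of fertilizer = 3.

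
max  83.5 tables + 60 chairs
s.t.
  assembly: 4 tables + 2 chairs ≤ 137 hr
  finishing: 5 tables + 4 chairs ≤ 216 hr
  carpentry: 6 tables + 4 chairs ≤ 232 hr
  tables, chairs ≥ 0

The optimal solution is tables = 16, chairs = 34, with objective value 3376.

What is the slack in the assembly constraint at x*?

assembly used = 4·16 + 2·34 = 132; slack = 137 − 132 = 5.

5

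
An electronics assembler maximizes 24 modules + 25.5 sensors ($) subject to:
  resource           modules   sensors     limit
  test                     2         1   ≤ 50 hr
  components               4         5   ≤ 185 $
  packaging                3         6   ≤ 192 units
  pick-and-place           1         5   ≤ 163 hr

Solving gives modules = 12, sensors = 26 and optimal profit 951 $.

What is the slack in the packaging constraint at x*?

0

packaging used = 3·12 + 6·26 = 192; slack = 192 − 192 = 0.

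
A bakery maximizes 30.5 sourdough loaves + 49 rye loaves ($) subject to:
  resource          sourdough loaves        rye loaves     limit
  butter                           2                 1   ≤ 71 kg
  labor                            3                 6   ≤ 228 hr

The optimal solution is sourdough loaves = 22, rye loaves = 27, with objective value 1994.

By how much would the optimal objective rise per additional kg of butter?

At the optimum: butter uses 71 of 71 (binding); labor uses 228 of 228 (binding).
The binding rows give the dual system: 2·y_butter + 3·y_labor = 30.5 and 1·y_butter + 6·y_labor = 49.
→ y_butter = 4 and y_labor = 7.5.
Shadow price of butter = 4.

4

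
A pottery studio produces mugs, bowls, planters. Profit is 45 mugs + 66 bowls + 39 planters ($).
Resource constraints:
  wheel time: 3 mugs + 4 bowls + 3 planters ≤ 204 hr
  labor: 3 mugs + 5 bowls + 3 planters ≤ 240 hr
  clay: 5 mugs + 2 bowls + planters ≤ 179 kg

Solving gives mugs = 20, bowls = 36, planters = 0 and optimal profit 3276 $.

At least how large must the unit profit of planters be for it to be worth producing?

Check each constraint at x*: wheel time 204/204 (tight); labor 240/240 (tight); clay 172/179 (slack 7).
Slack constraints have shadow price 0 (complementary slackness).
Dual feasibility on the basic columns requires 3·y_wheel time + 3·y_labor = 45, 4·y_wheel time + 5·y_labor = 66.
Solving: y_wheel time = 9, y_labor = 6.
planters enters the basis when its profit ≥ yᵀa₃ = 9·3 + 6·3 = 45.

45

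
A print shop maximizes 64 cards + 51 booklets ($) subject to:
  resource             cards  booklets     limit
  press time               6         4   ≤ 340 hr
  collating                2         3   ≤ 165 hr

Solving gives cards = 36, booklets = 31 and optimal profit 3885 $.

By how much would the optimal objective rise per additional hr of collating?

5

At the optimum: press time uses 340 of 340 (binding); collating uses 165 of 165 (binding).
The binding rows give the dual system: 6·y_press time + 2·y_collating = 64 and 4·y_press time + 3·y_collating = 51.
Solving: y_press time = 9, y_collating = 5.
Shadow price of collating = 5.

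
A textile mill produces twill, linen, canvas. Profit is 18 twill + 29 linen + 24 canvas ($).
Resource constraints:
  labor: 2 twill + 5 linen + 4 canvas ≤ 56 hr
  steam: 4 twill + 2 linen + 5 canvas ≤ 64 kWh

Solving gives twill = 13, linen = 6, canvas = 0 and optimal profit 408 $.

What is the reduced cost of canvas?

At the optimum: labor uses 56 of 56 (binding); steam uses 64 of 64 (binding).
From A_Bᵀ y = c: 2·y_labor + 4·y_steam = 18; 5·y_labor + 2·y_steam = 29.
This yields shadow prices y_labor = 5, y_steam = 2.
Reduced cost of canvas: c₃ − yᵀa₃ = 24 − (5·4 + 2·5) = 24 − 30 = -6.

-6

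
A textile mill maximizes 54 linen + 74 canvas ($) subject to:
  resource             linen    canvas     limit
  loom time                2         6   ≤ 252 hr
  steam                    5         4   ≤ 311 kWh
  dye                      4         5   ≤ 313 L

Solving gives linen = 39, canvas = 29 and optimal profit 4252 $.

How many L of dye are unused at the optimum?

12

dye used = 4·39 + 5·29 = 301; slack = 313 − 301 = 12.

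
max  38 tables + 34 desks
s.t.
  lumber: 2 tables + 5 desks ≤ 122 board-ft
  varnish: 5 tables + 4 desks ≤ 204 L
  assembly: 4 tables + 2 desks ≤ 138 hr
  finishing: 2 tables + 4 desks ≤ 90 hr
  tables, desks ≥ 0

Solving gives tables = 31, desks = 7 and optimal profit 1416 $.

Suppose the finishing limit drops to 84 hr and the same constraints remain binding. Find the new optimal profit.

1386

Check each constraint at x*: lumber 97/122 (slack 25); varnish 183/204 (slack 21); assembly 138/138 (tight); finishing 90/90 (tight).
Since lumber, varnish are not tight, their duals are 0.
The binding rows give the dual system: 4·y_assembly + 2·y_finishing = 38 and 2·y_assembly + 4·y_finishing = 34.
→ y_assembly = 7 and y_finishing = 5.
Δz = y_finishing·Δb = 5 × (-6) = -30, so new z* = 1416 − 30 = 1386.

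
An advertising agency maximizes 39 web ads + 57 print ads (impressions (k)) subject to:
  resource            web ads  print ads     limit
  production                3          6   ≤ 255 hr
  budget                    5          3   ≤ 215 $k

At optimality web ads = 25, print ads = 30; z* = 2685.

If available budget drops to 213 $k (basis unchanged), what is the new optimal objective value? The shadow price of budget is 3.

Δb = -2, so new z* = 2685 + (3)·(-2) = 2685 − 6 = 2679.

2679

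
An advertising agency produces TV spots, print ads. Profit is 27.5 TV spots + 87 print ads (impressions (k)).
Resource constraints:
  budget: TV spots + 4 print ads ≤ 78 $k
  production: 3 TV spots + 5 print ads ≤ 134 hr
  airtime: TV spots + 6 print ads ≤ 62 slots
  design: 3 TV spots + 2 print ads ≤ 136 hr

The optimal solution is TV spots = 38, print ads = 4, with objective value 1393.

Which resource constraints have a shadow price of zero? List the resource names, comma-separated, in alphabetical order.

budget, design

budget: 54/78 (slack 24)
production: 134/134 (binding)
airtime: 62/62 (binding)
design: 122/136 (slack 14)
By complementary slackness, a constraint with positive slack has shadow price 0 → budget, design.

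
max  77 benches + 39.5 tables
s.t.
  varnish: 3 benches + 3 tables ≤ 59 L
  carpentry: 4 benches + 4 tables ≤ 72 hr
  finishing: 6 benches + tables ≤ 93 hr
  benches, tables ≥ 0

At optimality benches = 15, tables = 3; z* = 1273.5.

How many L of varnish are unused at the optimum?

5

varnish used = 3·15 + 3·3 = 54; slack = 59 − 54 = 5.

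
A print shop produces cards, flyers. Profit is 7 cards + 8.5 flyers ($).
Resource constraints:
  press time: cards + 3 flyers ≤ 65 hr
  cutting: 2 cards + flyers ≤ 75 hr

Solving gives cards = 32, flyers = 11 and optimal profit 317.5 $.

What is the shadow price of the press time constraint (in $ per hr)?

Check each constraint at x*: press time 65/65 (tight); cutting 75/75 (tight).
Dual feasibility on the basic columns requires 1·y_press time + 2·y_cutting = 7, 3·y_press time + 1·y_cutting = 8.5.
This yields shadow prices y_press time = 2, y_cutting = 2.5.
Shadow price of press time = 2.

2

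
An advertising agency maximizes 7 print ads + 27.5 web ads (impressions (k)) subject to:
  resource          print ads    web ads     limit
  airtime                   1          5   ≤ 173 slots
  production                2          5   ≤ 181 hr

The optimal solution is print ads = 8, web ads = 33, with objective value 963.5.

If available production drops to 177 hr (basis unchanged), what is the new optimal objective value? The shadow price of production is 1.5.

957.5

Δb = -4, so new z* = 963.5 + (1.5)·(-4) = 963.5 − 6 = 957.5.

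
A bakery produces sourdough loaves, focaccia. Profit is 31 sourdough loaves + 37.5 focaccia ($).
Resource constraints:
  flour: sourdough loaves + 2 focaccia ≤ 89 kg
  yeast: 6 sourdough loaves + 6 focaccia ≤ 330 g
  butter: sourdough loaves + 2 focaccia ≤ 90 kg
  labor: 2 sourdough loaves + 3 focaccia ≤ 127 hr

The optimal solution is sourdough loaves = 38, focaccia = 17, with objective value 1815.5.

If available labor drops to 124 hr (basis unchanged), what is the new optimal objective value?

At the optimum: flour uses 72 of 89 (slack = 17); yeast uses 330 of 330 (binding); butter uses 72 of 90 (slack = 18); labor uses 127 of 127 (binding).
Slack constraints have shadow price 0 (complementary slackness).
From A_Bᵀ y = c: 6·y_yeast + 2·y_labor = 31; 6·y_yeast + 3·y_labor = 37.5.
Solving: y_yeast = 3, y_labor = 6.5.
Δz = y_labor·Δb = 6.5 × (-3) = -19.5, so new z* = 1815.5 − 19.5 = 1796.

1796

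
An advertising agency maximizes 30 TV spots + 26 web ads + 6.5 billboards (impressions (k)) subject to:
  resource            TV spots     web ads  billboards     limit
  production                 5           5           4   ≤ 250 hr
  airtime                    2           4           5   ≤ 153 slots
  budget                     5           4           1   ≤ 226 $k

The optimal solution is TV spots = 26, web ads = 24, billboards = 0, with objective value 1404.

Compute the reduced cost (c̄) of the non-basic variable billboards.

-5.5

Check each constraint at x*: production 250/250 (tight); airtime 148/153 (slack 5); budget 226/226 (tight).
Slack constraints have shadow price 0 (complementary slackness).
From A_Bᵀ y = c: 5·y_production + 5·y_budget = 30; 5·y_production + 4·y_budget = 26.
→ y_production = 2 and y_budget = 4.
Reduced cost of billboards: c₃ − yᵀa₃ = 6.5 − (2·4 + 4·1) = 6.5 − 12 = -5.5.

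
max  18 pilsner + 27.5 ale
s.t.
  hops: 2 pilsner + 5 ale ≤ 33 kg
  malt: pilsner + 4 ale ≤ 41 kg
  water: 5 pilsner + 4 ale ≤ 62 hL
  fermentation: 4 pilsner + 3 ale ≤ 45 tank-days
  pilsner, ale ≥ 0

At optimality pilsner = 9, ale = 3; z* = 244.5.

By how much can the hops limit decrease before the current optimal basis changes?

10.5

Binding constraints: hops, fermentation. The basis is B = [[2,5],[4,3]] with det -14.
Per unit decrease in hops, x* moves by d = (0.2143, -0.2857).
The basis stays optimal until ale reaches 0; allowable decrease = 10.5 kg.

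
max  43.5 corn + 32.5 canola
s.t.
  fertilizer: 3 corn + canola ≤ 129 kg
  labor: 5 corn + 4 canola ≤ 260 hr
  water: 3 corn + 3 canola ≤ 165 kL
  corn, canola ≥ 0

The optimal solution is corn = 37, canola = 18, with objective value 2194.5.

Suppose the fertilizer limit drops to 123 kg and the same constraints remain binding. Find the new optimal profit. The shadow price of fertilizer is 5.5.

2161.5

Δb = -6, so new z* = 2194.5 + (5.5)·(-6) = 2194.5 − 33 = 2161.5.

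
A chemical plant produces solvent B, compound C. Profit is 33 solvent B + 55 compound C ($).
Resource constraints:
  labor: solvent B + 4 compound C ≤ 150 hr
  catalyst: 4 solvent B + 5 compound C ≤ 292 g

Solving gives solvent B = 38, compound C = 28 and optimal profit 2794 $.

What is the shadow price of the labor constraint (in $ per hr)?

5

Both labor and catalyst are binding at x*.
From A_Bᵀ y = c: 1·y_labor + 4·y_catalyst = 33; 4·y_labor + 5·y_catalyst = 55.
This yields shadow prices y_labor = 5, y_catalyst = 7.
Shadow price of labor = 5.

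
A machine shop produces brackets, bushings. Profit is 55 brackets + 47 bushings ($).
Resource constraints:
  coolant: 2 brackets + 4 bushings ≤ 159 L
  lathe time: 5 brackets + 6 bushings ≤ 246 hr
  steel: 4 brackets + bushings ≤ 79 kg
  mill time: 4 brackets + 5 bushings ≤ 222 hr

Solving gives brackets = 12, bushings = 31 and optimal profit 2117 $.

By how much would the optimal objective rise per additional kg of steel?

5

Check each constraint at x*: coolant 148/159 (slack 11); lathe time 246/246 (tight); steel 79/79 (tight); mill time 203/222 (slack 19).
Since coolant, mill time are not tight, their duals are 0.
From A_Bᵀ y = c: 5·y_lathe time + 4·y_steel = 55; 6·y_lathe time + 1·y_steel = 47.
Solving: y_lathe time = 7, y_steel = 5.
Shadow price of steel = 5.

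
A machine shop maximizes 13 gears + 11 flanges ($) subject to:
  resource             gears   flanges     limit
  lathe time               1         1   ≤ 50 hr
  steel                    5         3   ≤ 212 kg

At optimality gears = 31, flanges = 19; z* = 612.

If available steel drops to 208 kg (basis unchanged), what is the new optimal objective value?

Both lathe time and steel are binding at x*.
The binding rows give the dual system: 1·y_lathe time + 5·y_steel = 13 and 1·y_lathe time + 3·y_steel = 11.
→ y_lathe time = 8 and y_steel = 1.
Δz = y_steel·Δb = 1 × (-4) = -4, so new z* = 612 − 4 = 608.

608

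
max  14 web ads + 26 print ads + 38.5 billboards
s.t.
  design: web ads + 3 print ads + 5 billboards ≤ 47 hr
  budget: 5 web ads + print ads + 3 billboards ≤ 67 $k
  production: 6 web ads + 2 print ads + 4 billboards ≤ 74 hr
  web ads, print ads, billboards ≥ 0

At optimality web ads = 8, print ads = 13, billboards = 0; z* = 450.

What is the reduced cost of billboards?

At the optimum: design uses 47 of 47 (binding); budget uses 53 of 67 (slack = 14); production uses 74 of 74 (binding).
By complementary slackness, y = 0 for the non-binding constraint.
The binding rows give the dual system: 1·y_design + 6·y_production = 14 and 3·y_design + 2·y_production = 26.
This yields shadow prices y_design = 8, y_production = 1.
Reduced cost of billboards: c₃ − yᵀa₃ = 38.5 − (8·5 + 1·4) = 38.5 − 44 = -5.5.

-5.5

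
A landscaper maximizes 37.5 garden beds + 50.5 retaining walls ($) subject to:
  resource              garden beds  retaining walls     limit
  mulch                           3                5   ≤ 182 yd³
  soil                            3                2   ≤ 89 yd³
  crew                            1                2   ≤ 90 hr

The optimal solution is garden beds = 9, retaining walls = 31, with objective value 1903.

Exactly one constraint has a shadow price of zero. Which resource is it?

crew

mulch: 182/182 (binding)
soil: 89/89 (binding)
crew: 71/90 (slack 19)
By complementary slackness, a constraint with positive slack has shadow price 0 → crew.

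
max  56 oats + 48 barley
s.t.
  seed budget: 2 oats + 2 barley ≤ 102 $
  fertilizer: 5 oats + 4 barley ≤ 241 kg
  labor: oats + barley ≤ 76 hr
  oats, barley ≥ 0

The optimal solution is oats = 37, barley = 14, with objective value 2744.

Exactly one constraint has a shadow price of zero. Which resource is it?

seed budget: 102/102 (binding)
fertilizer: 241/241 (binding)
labor: 51/76 (slack 25)
By complementary slackness, a constraint with positive slack has shadow price 0 → labor.

labor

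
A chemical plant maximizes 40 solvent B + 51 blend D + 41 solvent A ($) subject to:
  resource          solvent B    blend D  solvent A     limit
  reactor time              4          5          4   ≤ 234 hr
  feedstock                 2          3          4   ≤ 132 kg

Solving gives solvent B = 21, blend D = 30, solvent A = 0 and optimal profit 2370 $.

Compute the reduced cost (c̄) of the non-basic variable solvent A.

-3

Check each constraint at x*: reactor time 234/234 (tight); feedstock 132/132 (tight).
The binding rows give the dual system: 4·y_reactor time + 2·y_feedstock = 40 and 5·y_reactor time + 3·y_feedstock = 51.
→ y_reactor time = 9 and y_feedstock = 2.
Reduced cost of solvent A: c₃ − yᵀa₃ = 41 − (9·4 + 2·4) = 41 − 44 = -3.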